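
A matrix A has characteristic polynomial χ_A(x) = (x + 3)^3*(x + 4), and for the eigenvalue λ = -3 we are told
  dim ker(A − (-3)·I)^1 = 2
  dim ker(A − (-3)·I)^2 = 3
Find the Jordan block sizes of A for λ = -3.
Block sizes for λ = -3: [2, 1]

From the dimensions of kernels of powers, the number of Jordan blocks of size at least j is d_j − d_{j−1} where d_j = dim ker(N^j) (with d_0 = 0). Computing the differences gives [2, 1].
The number of blocks of size exactly k is (#blocks of size ≥ k) − (#blocks of size ≥ k + 1), so the partition is: 1 block(s) of size 1, 1 block(s) of size 2.
In nonincreasing order the block sizes are [2, 1].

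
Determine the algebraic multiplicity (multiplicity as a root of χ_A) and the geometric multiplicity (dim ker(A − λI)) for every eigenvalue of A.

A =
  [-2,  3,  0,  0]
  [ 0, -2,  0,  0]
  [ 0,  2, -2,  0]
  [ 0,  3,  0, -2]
λ = -2: alg = 4, geom = 3

Step 1 — factor the characteristic polynomial to read off the algebraic multiplicities:
  χ_A(x) = (x + 2)^4

Step 2 — compute geometric multiplicities via the rank-nullity identity g(λ) = n − rank(A − λI):
  rank(A − (-2)·I) = 1, so dim ker(A − (-2)·I) = n − 1 = 3

Summary:
  λ = -2: algebraic multiplicity = 4, geometric multiplicity = 3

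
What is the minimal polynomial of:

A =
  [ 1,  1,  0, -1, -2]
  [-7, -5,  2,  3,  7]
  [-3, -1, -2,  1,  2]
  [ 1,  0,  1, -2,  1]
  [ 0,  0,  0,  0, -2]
x^3 + 6*x^2 + 12*x + 8

The characteristic polynomial is χ_A(x) = (x + 2)^5, so the eigenvalues are known. The minimal polynomial is
  m_A(x) = Π_λ (x − λ)^{k_λ}
where k_λ is the size of the *largest* Jordan block for λ (equivalently, the smallest k with (A − λI)^k v = 0 for every generalised eigenvector v of λ).

  λ = -2: largest Jordan block has size 3, contributing (x + 2)^3

So m_A(x) = (x + 2)^3 = x^3 + 6*x^2 + 12*x + 8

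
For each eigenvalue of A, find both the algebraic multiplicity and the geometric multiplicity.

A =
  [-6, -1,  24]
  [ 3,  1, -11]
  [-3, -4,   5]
λ = 0: alg = 3, geom = 1

Step 1 — factor the characteristic polynomial to read off the algebraic multiplicities:
  χ_A(x) = x^3

Step 2 — compute geometric multiplicities via the rank-nullity identity g(λ) = n − rank(A − λI):
  rank(A − (0)·I) = 2, so dim ker(A − (0)·I) = n − 2 = 1

Summary:
  λ = 0: algebraic multiplicity = 3, geometric multiplicity = 1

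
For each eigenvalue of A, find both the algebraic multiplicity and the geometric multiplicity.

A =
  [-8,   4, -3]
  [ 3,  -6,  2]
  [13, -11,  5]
λ = -3: alg = 3, geom = 1

Step 1 — factor the characteristic polynomial to read off the algebraic multiplicities:
  χ_A(x) = (x + 3)^3

Step 2 — compute geometric multiplicities via the rank-nullity identity g(λ) = n − rank(A − λI):
  rank(A − (-3)·I) = 2, so dim ker(A − (-3)·I) = n − 2 = 1

Summary:
  λ = -3: algebraic multiplicity = 3, geometric multiplicity = 1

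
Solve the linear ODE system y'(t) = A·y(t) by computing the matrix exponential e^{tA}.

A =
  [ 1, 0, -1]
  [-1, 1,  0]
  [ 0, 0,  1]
e^{tA} =
  [exp(t), 0, -t*exp(t)]
  [-t*exp(t), exp(t), t^2*exp(t)/2]
  [0, 0, exp(t)]

Strategy: write A = P · J · P⁻¹ where J is a Jordan canonical form, so e^{tA} = P · e^{tJ} · P⁻¹, and e^{tJ} can be computed block-by-block.

A has Jordan form
J =
  [1, 1, 0]
  [0, 1, 1]
  [0, 0, 1]
(up to reordering of blocks).

Per-block formulas:
  For a 3×3 Jordan block J_3(1): exp(t · J_3(1)) = e^(1t)·(I + t·N + (t^2/2)·N^2), where N is the 3×3 nilpotent shift.

After assembling e^{tJ} and conjugating by P, we get:

e^{tA} =
  [exp(t), 0, -t*exp(t)]
  [-t*exp(t), exp(t), t^2*exp(t)/2]
  [0, 0, exp(t)]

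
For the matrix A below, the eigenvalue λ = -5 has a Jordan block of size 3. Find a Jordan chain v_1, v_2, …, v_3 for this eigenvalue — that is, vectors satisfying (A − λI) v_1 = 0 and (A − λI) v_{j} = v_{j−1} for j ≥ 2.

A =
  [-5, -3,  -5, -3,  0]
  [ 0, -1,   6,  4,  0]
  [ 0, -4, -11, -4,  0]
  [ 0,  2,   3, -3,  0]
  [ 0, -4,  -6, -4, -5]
A Jordan chain for λ = -5 of length 3:
v_1 = (2, 0, 0, 0, 0)ᵀ
v_2 = (-3, 4, -4, 2, -4)ᵀ
v_3 = (0, 1, 0, 0, 0)ᵀ

Let N = A − (-5)·I. We want v_3 with N^3 v_3 = 0 but N^2 v_3 ≠ 0; then v_{j-1} := N · v_j for j = 3, …, 2.

Pick v_3 = (0, 1, 0, 0, 0)ᵀ.
Then v_2 = N · v_3 = (-3, 4, -4, 2, -4)ᵀ.
Then v_1 = N · v_2 = (2, 0, 0, 0, 0)ᵀ.

Sanity check: (A − (-5)·I) v_1 = (0, 0, 0, 0, 0)ᵀ = 0. ✓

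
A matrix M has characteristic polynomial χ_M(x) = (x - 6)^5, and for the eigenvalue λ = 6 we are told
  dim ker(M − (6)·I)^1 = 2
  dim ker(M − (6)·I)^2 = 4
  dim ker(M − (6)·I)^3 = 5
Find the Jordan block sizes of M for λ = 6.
Block sizes for λ = 6: [3, 2]

From the dimensions of kernels of powers, the number of Jordan blocks of size at least j is d_j − d_{j−1} where d_j = dim ker(N^j) (with d_0 = 0). Computing the differences gives [2, 2, 1].
The number of blocks of size exactly k is (#blocks of size ≥ k) − (#blocks of size ≥ k + 1), so the partition is: 1 block(s) of size 2, 1 block(s) of size 3.
In nonincreasing order the block sizes are [3, 2].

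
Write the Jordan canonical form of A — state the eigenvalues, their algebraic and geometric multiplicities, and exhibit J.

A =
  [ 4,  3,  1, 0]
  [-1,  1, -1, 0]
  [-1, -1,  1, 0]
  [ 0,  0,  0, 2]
J_3(2) ⊕ J_1(2)

The characteristic polynomial is
  det(x·I − A) = x^4 - 8*x^3 + 24*x^2 - 32*x + 16 = (x - 2)^4

Eigenvalues and multiplicities (the geometric multiplicity of λ is n − rank(A − λI), which equals the number of Jordan blocks for λ):
  λ = 2: algebraic multiplicity = 4, geometric multiplicity = 2

Determining the block sizes for each eigenvalue:
  λ = 2: with am = 4 and gm = 2, the partition is not yet determined (e.g. several partitions of 4 into 2 parts exist). Let N = A − (2)·I. Computing rank(N^1) = 2, rank(N^2) = 1, rank(N^3) = 0; the number of blocks of size ≥ j is rank(N^{j−1}) − rank(N^j), giving [2, 1, 1]. So we have 1 block(s) of size 3, 1 block(s) of size 1 → block sizes [3, 1]

Assembling the blocks gives a Jordan form
J =
  [2, 1, 0, 0]
  [0, 2, 1, 0]
  [0, 0, 2, 0]
  [0, 0, 0, 2]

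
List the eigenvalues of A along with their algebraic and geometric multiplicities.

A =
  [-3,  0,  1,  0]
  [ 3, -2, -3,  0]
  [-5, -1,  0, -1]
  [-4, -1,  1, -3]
λ = -2: alg = 4, geom = 2

Step 1 — factor the characteristic polynomial to read off the algebraic multiplicities:
  χ_A(x) = (x + 2)^4

Step 2 — compute geometric multiplicities via the rank-nullity identity g(λ) = n − rank(A − λI):
  rank(A − (-2)·I) = 2, so dim ker(A − (-2)·I) = n − 2 = 2

Summary:
  λ = -2: algebraic multiplicity = 4, geometric multiplicity = 2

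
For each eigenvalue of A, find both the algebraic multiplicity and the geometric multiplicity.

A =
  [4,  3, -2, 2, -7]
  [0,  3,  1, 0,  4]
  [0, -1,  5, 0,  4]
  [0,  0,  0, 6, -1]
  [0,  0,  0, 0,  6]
λ = 4: alg = 3, geom = 1; λ = 6: alg = 2, geom = 1

Step 1 — factor the characteristic polynomial to read off the algebraic multiplicities:
  χ_A(x) = (x - 6)^2*(x - 4)^3

Step 2 — compute geometric multiplicities via the rank-nullity identity g(λ) = n − rank(A − λI):
  rank(A − (4)·I) = 4, so dim ker(A − (4)·I) = n − 4 = 1
  rank(A − (6)·I) = 4, so dim ker(A − (6)·I) = n − 4 = 1

Summary:
  λ = 4: algebraic multiplicity = 3, geometric multiplicity = 1
  λ = 6: algebraic multiplicity = 2, geometric multiplicity = 1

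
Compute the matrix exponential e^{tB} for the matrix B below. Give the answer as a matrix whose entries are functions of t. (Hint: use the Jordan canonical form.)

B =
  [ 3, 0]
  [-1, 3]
e^{tB} =
  [exp(3*t), 0]
  [-t*exp(3*t), exp(3*t)]

Strategy: write B = P · J · P⁻¹ where J is a Jordan canonical form, so e^{tB} = P · e^{tJ} · P⁻¹, and e^{tJ} can be computed block-by-block.

B has Jordan form
J =
  [3, 1]
  [0, 3]
(up to reordering of blocks).

Per-block formulas:
  For a 2×2 Jordan block J_2(3): exp(t · J_2(3)) = e^(3t)·(I + t·N), where N is the 2×2 nilpotent shift.

After assembling e^{tJ} and conjugating by P, we get:

e^{tB} =
  [exp(3*t), 0]
  [-t*exp(3*t), exp(3*t)]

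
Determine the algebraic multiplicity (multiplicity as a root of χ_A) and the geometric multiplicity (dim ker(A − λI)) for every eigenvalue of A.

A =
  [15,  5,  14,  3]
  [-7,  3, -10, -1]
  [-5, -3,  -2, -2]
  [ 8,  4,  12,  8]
λ = 6: alg = 4, geom = 2

Step 1 — factor the characteristic polynomial to read off the algebraic multiplicities:
  χ_A(x) = (x - 6)^4

Step 2 — compute geometric multiplicities via the rank-nullity identity g(λ) = n − rank(A − λI):
  rank(A − (6)·I) = 2, so dim ker(A − (6)·I) = n − 2 = 2

Summary:
  λ = 6: algebraic multiplicity = 4, geometric multiplicity = 2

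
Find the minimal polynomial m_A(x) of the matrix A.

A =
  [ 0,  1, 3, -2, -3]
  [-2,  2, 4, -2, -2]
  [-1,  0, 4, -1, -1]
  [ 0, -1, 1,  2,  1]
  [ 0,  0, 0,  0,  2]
x^3 - 6*x^2 + 12*x - 8

The characteristic polynomial is χ_A(x) = (x - 2)^5, so the eigenvalues are known. The minimal polynomial is
  m_A(x) = Π_λ (x − λ)^{k_λ}
where k_λ is the size of the *largest* Jordan block for λ (equivalently, the smallest k with (A − λI)^k v = 0 for every generalised eigenvector v of λ).

  λ = 2: largest Jordan block has size 3, contributing (x − 2)^3

So m_A(x) = (x - 2)^3 = x^3 - 6*x^2 + 12*x - 8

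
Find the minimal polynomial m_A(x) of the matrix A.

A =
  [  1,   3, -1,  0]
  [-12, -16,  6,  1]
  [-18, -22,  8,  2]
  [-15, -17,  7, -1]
x^3 + 6*x^2 + 12*x + 8

The characteristic polynomial is χ_A(x) = (x + 2)^4, so the eigenvalues are known. The minimal polynomial is
  m_A(x) = Π_λ (x − λ)^{k_λ}
where k_λ is the size of the *largest* Jordan block for λ (equivalently, the smallest k with (A − λI)^k v = 0 for every generalised eigenvector v of λ).

  λ = -2: largest Jordan block has size 3, contributing (x + 2)^3

So m_A(x) = (x + 2)^3 = x^3 + 6*x^2 + 12*x + 8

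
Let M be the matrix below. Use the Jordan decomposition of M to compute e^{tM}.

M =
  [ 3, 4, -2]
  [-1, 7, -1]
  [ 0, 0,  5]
e^{tM} =
  [-2*t*exp(5*t) + exp(5*t), 4*t*exp(5*t), -2*t*exp(5*t)]
  [-t*exp(5*t), 2*t*exp(5*t) + exp(5*t), -t*exp(5*t)]
  [0, 0, exp(5*t)]

Strategy: write M = P · J · P⁻¹ where J is a Jordan canonical form, so e^{tM} = P · e^{tJ} · P⁻¹, and e^{tJ} can be computed block-by-block.

M has Jordan form
J =
  [5, 1, 0]
  [0, 5, 0]
  [0, 0, 5]
(up to reordering of blocks).

Per-block formulas:
  For a 2×2 Jordan block J_2(5): exp(t · J_2(5)) = e^(5t)·(I + t·N), where N is the 2×2 nilpotent shift.
  For a 1×1 block at λ = 5: exp(t · [5]) = [e^(5t)].

After assembling e^{tJ} and conjugating by P, we get:

e^{tM} =
  [-2*t*exp(5*t) + exp(5*t), 4*t*exp(5*t), -2*t*exp(5*t)]
  [-t*exp(5*t), 2*t*exp(5*t) + exp(5*t), -t*exp(5*t)]
  [0, 0, exp(5*t)]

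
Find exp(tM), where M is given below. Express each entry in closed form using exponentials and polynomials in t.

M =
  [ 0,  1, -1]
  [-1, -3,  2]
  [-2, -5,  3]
e^{tM} =
  [t^2/2 + 1, t^2 + t, -t^2/2 - t]
  [-t^2/2 - t, -t^2 - 3*t + 1, t^2/2 + 2*t]
  [-t^2/2 - 2*t, -t^2 - 5*t, t^2/2 + 3*t + 1]

Strategy: write M = P · J · P⁻¹ where J is a Jordan canonical form, so e^{tM} = P · e^{tJ} · P⁻¹, and e^{tJ} can be computed block-by-block.

M has Jordan form
J =
  [0, 1, 0]
  [0, 0, 1]
  [0, 0, 0]
(up to reordering of blocks).

Per-block formulas:
  For a 3×3 Jordan block J_3(0): exp(t · J_3(0)) = e^(0t)·(I + t·N + (t^2/2)·N^2), where N is the 3×3 nilpotent shift.

After assembling e^{tJ} and conjugating by P, we get:

e^{tM} =
  [t^2/2 + 1, t^2 + t, -t^2/2 - t]
  [-t^2/2 - t, -t^2 - 3*t + 1, t^2/2 + 2*t]
  [-t^2/2 - 2*t, -t^2 - 5*t, t^2/2 + 3*t + 1]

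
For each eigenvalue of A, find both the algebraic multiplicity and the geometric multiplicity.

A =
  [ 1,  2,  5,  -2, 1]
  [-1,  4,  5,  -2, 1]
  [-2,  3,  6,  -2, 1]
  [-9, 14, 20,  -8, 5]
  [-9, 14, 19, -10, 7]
λ = 2: alg = 5, geom = 2

Step 1 — factor the characteristic polynomial to read off the algebraic multiplicities:
  χ_A(x) = (x - 2)^5

Step 2 — compute geometric multiplicities via the rank-nullity identity g(λ) = n − rank(A − λI):
  rank(A − (2)·I) = 3, so dim ker(A − (2)·I) = n − 3 = 2

Summary:
  λ = 2: algebraic multiplicity = 5, geometric multiplicity = 2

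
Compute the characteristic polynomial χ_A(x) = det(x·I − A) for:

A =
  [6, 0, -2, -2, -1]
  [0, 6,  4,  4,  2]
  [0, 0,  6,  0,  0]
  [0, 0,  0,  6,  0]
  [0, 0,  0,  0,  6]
x^5 - 30*x^4 + 360*x^3 - 2160*x^2 + 6480*x - 7776

Expanding det(x·I − A) (e.g. by cofactor expansion or by noting that A is similar to its Jordan form J, which has the same characteristic polynomial as A) gives
  χ_A(x) = x^5 - 30*x^4 + 360*x^3 - 2160*x^2 + 6480*x - 7776
which factors as (x - 6)^5. The eigenvalues (with algebraic multiplicities) are λ = 6 with multiplicity 5.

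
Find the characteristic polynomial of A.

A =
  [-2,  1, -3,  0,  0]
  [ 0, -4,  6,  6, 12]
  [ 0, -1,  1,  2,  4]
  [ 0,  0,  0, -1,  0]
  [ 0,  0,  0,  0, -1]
x^5 + 7*x^4 + 19*x^3 + 25*x^2 + 16*x + 4

Expanding det(x·I − A) (e.g. by cofactor expansion or by noting that A is similar to its Jordan form J, which has the same characteristic polynomial as A) gives
  χ_A(x) = x^5 + 7*x^4 + 19*x^3 + 25*x^2 + 16*x + 4
which factors as (x + 1)^3*(x + 2)^2. The eigenvalues (with algebraic multiplicities) are λ = -2 with multiplicity 2, λ = -1 with multiplicity 3.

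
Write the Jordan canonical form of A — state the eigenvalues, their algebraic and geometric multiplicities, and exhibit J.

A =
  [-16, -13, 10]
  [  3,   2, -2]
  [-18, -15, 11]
J_3(-1)

The characteristic polynomial is
  det(x·I − A) = x^3 + 3*x^2 + 3*x + 1 = (x + 1)^3

Eigenvalues and multiplicities (the geometric multiplicity of λ is n − rank(A − λI), which equals the number of Jordan blocks for λ):
  λ = -1: algebraic multiplicity = 3, geometric multiplicity = 1

Determining the block sizes for each eigenvalue:
  λ = -1: one block (gm = 1), so the single block has size am = 3 → block sizes [3]

Assembling the blocks gives a Jordan form
J =
  [-1,  1,  0]
  [ 0, -1,  1]
  [ 0,  0, -1]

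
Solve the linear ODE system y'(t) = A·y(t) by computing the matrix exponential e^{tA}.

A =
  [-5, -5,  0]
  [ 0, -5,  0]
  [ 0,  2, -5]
e^{tA} =
  [exp(-5*t), -5*t*exp(-5*t), 0]
  [0, exp(-5*t), 0]
  [0, 2*t*exp(-5*t), exp(-5*t)]

Strategy: write A = P · J · P⁻¹ where J is a Jordan canonical form, so e^{tA} = P · e^{tJ} · P⁻¹, and e^{tJ} can be computed block-by-block.

A has Jordan form
J =
  [-5,  1,  0]
  [ 0, -5,  0]
  [ 0,  0, -5]
(up to reordering of blocks).

Per-block formulas:
  For a 2×2 Jordan block J_2(-5): exp(t · J_2(-5)) = e^(-5t)·(I + t·N), where N is the 2×2 nilpotent shift.
  For a 1×1 block at λ = -5: exp(t · [-5]) = [e^(-5t)].

After assembling e^{tJ} and conjugating by P, we get:

e^{tA} =
  [exp(-5*t), -5*t*exp(-5*t), 0]
  [0, exp(-5*t), 0]
  [0, 2*t*exp(-5*t), exp(-5*t)]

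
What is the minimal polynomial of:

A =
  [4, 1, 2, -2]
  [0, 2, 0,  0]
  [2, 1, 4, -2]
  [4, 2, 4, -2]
x^2 - 4*x + 4

The characteristic polynomial is χ_A(x) = (x - 2)^4, so the eigenvalues are known. The minimal polynomial is
  m_A(x) = Π_λ (x − λ)^{k_λ}
where k_λ is the size of the *largest* Jordan block for λ (equivalently, the smallest k with (A − λI)^k v = 0 for every generalised eigenvector v of λ).

  λ = 2: largest Jordan block has size 2, contributing (x − 2)^2

So m_A(x) = (x - 2)^2 = x^2 - 4*x + 4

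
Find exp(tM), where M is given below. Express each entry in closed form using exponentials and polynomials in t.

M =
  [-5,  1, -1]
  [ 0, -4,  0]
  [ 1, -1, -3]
e^{tM} =
  [-t*exp(-4*t) + exp(-4*t), t*exp(-4*t), -t*exp(-4*t)]
  [0, exp(-4*t), 0]
  [t*exp(-4*t), -t*exp(-4*t), t*exp(-4*t) + exp(-4*t)]

Strategy: write M = P · J · P⁻¹ where J is a Jordan canonical form, so e^{tM} = P · e^{tJ} · P⁻¹, and e^{tJ} can be computed block-by-block.

M has Jordan form
J =
  [-4,  1,  0]
  [ 0, -4,  0]
  [ 0,  0, -4]
(up to reordering of blocks).

Per-block formulas:
  For a 2×2 Jordan block J_2(-4): exp(t · J_2(-4)) = e^(-4t)·(I + t·N), where N is the 2×2 nilpotent shift.
  For a 1×1 block at λ = -4: exp(t · [-4]) = [e^(-4t)].

After assembling e^{tJ} and conjugating by P, we get:

e^{tM} =
  [-t*exp(-4*t) + exp(-4*t), t*exp(-4*t), -t*exp(-4*t)]
  [0, exp(-4*t), 0]
  [t*exp(-4*t), -t*exp(-4*t), t*exp(-4*t) + exp(-4*t)]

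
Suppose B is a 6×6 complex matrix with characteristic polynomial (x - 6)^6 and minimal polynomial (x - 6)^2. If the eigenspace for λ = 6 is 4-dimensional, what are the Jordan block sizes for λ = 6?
Block sizes for λ = 6: [2, 2, 1, 1]

Step 1 — from the characteristic polynomial, algebraic multiplicity of λ = 6 is 6. From dim ker(B − (6)·I) = 4, there are exactly 4 Jordan blocks for λ = 6.
Step 2 — from the minimal polynomial, the factor (x − 6)^2 tells us the largest block for λ = 6 has size 2.
Step 3 — with total size 6, 4 blocks, and largest block 2, the block sizes (in nonincreasing order) are [2, 2, 1, 1].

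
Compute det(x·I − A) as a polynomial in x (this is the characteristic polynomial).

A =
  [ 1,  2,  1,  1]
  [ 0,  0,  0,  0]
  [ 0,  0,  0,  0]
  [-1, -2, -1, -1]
x^4

Expanding det(x·I − A) (e.g. by cofactor expansion or by noting that A is similar to its Jordan form J, which has the same characteristic polynomial as A) gives
  χ_A(x) = x^4
which factors as x^4. The eigenvalues (with algebraic multiplicities) are λ = 0 with multiplicity 4.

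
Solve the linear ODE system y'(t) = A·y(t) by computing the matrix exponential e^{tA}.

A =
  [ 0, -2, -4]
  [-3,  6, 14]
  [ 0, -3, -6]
e^{tA} =
  [3*t^2 + 1, -2*t, -2*t^2 - 4*t]
  [-9*t^2 - 3*t, 6*t + 1, 6*t^2 + 14*t]
  [9*t^2/2, -3*t, -3*t^2 - 6*t + 1]

Strategy: write A = P · J · P⁻¹ where J is a Jordan canonical form, so e^{tA} = P · e^{tJ} · P⁻¹, and e^{tJ} can be computed block-by-block.

A has Jordan form
J =
  [0, 1, 0]
  [0, 0, 1]
  [0, 0, 0]
(up to reordering of blocks).

Per-block formulas:
  For a 3×3 Jordan block J_3(0): exp(t · J_3(0)) = e^(0t)·(I + t·N + (t^2/2)·N^2), where N is the 3×3 nilpotent shift.

After assembling e^{tJ} and conjugating by P, we get:

e^{tA} =
  [3*t^2 + 1, -2*t, -2*t^2 - 4*t]
  [-9*t^2 - 3*t, 6*t + 1, 6*t^2 + 14*t]
  [9*t^2/2, -3*t, -3*t^2 - 6*t + 1]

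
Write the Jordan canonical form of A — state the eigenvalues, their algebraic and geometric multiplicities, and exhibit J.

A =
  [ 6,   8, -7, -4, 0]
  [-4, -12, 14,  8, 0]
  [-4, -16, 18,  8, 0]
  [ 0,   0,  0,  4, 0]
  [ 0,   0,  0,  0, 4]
J_2(4) ⊕ J_1(4) ⊕ J_1(4) ⊕ J_1(4)

The characteristic polynomial is
  det(x·I − A) = x^5 - 20*x^4 + 160*x^3 - 640*x^2 + 1280*x - 1024 = (x - 4)^5

Eigenvalues and multiplicities (the geometric multiplicity of λ is n − rank(A − λI), which equals the number of Jordan blocks for λ):
  λ = 4: algebraic multiplicity = 5, geometric multiplicity = 4

Determining the block sizes for each eigenvalue:
  λ = 4: 4 blocks summing to 5 forces exactly one block of size 2 and the rest size 1 → block sizes [2, 1, 1, 1]

Assembling the blocks gives a Jordan form
J =
  [4, 1, 0, 0, 0]
  [0, 4, 0, 0, 0]
  [0, 0, 4, 0, 0]
  [0, 0, 0, 4, 0]
  [0, 0, 0, 0, 4]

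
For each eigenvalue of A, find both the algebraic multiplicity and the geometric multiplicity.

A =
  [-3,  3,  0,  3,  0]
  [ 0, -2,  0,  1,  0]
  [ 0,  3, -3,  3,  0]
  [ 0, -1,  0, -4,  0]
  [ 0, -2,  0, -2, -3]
λ = -3: alg = 5, geom = 4

Step 1 — factor the characteristic polynomial to read off the algebraic multiplicities:
  χ_A(x) = (x + 3)^5

Step 2 — compute geometric multiplicities via the rank-nullity identity g(λ) = n − rank(A − λI):
  rank(A − (-3)·I) = 1, so dim ker(A − (-3)·I) = n − 1 = 4

Summary:
  λ = -3: algebraic multiplicity = 5, geometric multiplicity = 4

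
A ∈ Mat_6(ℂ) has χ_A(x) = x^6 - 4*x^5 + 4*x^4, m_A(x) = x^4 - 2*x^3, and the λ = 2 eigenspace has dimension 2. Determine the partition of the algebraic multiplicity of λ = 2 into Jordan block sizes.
Block sizes for λ = 2: [1, 1]

Step 1 — from the characteristic polynomial, algebraic multiplicity of λ = 2 is 2. From dim ker(A − (2)·I) = 2, there are exactly 2 Jordan blocks for λ = 2.
Step 2 — from the minimal polynomial, the factor (x − 2) tells us the largest block for λ = 2 has size 1.
Step 3 — with total size 2, 2 blocks, and largest block 1, the block sizes (in nonincreasing order) are [1, 1].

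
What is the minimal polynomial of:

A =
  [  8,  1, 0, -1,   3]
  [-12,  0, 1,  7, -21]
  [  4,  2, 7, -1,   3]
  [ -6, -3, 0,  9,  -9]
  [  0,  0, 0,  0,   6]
x^3 - 18*x^2 + 108*x - 216

The characteristic polynomial is χ_A(x) = (x - 6)^5, so the eigenvalues are known. The minimal polynomial is
  m_A(x) = Π_λ (x − λ)^{k_λ}
where k_λ is the size of the *largest* Jordan block for λ (equivalently, the smallest k with (A − λI)^k v = 0 for every generalised eigenvector v of λ).

  λ = 6: largest Jordan block has size 3, contributing (x − 6)^3

So m_A(x) = (x - 6)^3 = x^3 - 18*x^2 + 108*x - 216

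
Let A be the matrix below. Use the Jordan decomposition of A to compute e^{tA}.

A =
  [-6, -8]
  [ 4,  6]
e^{tA} =
  [-exp(2*t) + 2*exp(-2*t), -2*exp(2*t) + 2*exp(-2*t)]
  [exp(2*t) - exp(-2*t), 2*exp(2*t) - exp(-2*t)]

Strategy: write A = P · J · P⁻¹ where J is a Jordan canonical form, so e^{tA} = P · e^{tJ} · P⁻¹, and e^{tJ} can be computed block-by-block.

A has Jordan form
J =
  [-2, 0]
  [ 0, 2]
(up to reordering of blocks).

Per-block formulas:
  For a 1×1 block at λ = -2: exp(t · [-2]) = [e^(-2t)].
  For a 1×1 block at λ = 2: exp(t · [2]) = [e^(2t)].

After assembling e^{tJ} and conjugating by P, we get:

e^{tA} =
  [-exp(2*t) + 2*exp(-2*t), -2*exp(2*t) + 2*exp(-2*t)]
  [exp(2*t) - exp(-2*t), 2*exp(2*t) - exp(-2*t)]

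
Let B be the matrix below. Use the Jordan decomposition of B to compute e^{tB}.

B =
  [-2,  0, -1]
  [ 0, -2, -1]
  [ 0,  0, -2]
e^{tB} =
  [exp(-2*t), 0, -t*exp(-2*t)]
  [0, exp(-2*t), -t*exp(-2*t)]
  [0, 0, exp(-2*t)]

Strategy: write B = P · J · P⁻¹ where J is a Jordan canonical form, so e^{tB} = P · e^{tJ} · P⁻¹, and e^{tJ} can be computed block-by-block.

B has Jordan form
J =
  [-2,  1,  0]
  [ 0, -2,  0]
  [ 0,  0, -2]
(up to reordering of blocks).

Per-block formulas:
  For a 2×2 Jordan block J_2(-2): exp(t · J_2(-2)) = e^(-2t)·(I + t·N), where N is the 2×2 nilpotent shift.
  For a 1×1 block at λ = -2: exp(t · [-2]) = [e^(-2t)].

After assembling e^{tJ} and conjugating by P, we get:

e^{tB} =
  [exp(-2*t), 0, -t*exp(-2*t)]
  [0, exp(-2*t), -t*exp(-2*t)]
  [0, 0, exp(-2*t)]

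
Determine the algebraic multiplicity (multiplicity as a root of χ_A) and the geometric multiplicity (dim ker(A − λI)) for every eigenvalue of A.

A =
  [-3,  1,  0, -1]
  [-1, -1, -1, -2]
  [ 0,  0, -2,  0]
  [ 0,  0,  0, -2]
λ = -2: alg = 4, geom = 2

Step 1 — factor the characteristic polynomial to read off the algebraic multiplicities:
  χ_A(x) = (x + 2)^4

Step 2 — compute geometric multiplicities via the rank-nullity identity g(λ) = n − rank(A − λI):
  rank(A − (-2)·I) = 2, so dim ker(A − (-2)·I) = n − 2 = 2

Summary:
  λ = -2: algebraic multiplicity = 4, geometric multiplicity = 2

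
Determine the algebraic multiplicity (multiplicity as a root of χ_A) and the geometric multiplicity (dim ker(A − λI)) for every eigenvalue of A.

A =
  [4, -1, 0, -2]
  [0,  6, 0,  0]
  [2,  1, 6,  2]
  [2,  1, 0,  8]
λ = 6: alg = 4, geom = 3

Step 1 — factor the characteristic polynomial to read off the algebraic multiplicities:
  χ_A(x) = (x - 6)^4

Step 2 — compute geometric multiplicities via the rank-nullity identity g(λ) = n − rank(A − λI):
  rank(A − (6)·I) = 1, so dim ker(A − (6)·I) = n − 1 = 3

Summary:
  λ = 6: algebraic multiplicity = 4, geometric multiplicity = 3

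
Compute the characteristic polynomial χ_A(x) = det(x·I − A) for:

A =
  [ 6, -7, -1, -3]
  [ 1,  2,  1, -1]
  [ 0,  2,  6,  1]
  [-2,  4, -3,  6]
x^4 - 20*x^3 + 150*x^2 - 500*x + 625

Expanding det(x·I − A) (e.g. by cofactor expansion or by noting that A is similar to its Jordan form J, which has the same characteristic polynomial as A) gives
  χ_A(x) = x^4 - 20*x^3 + 150*x^2 - 500*x + 625
which factors as (x - 5)^4. The eigenvalues (with algebraic multiplicities) are λ = 5 with multiplicity 4.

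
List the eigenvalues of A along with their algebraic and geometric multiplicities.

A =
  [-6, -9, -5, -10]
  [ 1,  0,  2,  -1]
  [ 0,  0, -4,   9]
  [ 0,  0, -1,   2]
λ = -3: alg = 2, geom = 1; λ = -1: alg = 2, geom = 1

Step 1 — factor the characteristic polynomial to read off the algebraic multiplicities:
  χ_A(x) = (x + 1)^2*(x + 3)^2

Step 2 — compute geometric multiplicities via the rank-nullity identity g(λ) = n − rank(A − λI):
  rank(A − (-3)·I) = 3, so dim ker(A − (-3)·I) = n − 3 = 1
  rank(A − (-1)·I) = 3, so dim ker(A − (-1)·I) = n − 3 = 1

Summary:
  λ = -3: algebraic multiplicity = 2, geometric multiplicity = 1
  λ = -1: algebraic multiplicity = 2, geometric multiplicity = 1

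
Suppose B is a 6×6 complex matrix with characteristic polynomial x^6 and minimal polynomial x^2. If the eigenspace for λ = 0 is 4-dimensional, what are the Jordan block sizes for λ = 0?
Block sizes for λ = 0: [2, 2, 1, 1]

Step 1 — from the characteristic polynomial, algebraic multiplicity of λ = 0 is 6. From dim ker(B − (0)·I) = 4, there are exactly 4 Jordan blocks for λ = 0.
Step 2 — from the minimal polynomial, the factor (x − 0)^2 tells us the largest block for λ = 0 has size 2.
Step 3 — with total size 6, 4 blocks, and largest block 2, the block sizes (in nonincreasing order) are [2, 2, 1, 1].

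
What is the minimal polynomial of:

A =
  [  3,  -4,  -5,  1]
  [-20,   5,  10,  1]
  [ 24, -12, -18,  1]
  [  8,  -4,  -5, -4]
x^4 + 14*x^3 + 72*x^2 + 162*x + 135

The characteristic polynomial is χ_A(x) = (x + 3)^3*(x + 5), so the eigenvalues are known. The minimal polynomial is
  m_A(x) = Π_λ (x − λ)^{k_λ}
where k_λ is the size of the *largest* Jordan block for λ (equivalently, the smallest k with (A − λI)^k v = 0 for every generalised eigenvector v of λ).

  λ = -5: largest Jordan block has size 1, contributing (x + 5)
  λ = -3: largest Jordan block has size 3, contributing (x + 3)^3

So m_A(x) = (x + 3)^3*(x + 5) = x^4 + 14*x^3 + 72*x^2 + 162*x + 135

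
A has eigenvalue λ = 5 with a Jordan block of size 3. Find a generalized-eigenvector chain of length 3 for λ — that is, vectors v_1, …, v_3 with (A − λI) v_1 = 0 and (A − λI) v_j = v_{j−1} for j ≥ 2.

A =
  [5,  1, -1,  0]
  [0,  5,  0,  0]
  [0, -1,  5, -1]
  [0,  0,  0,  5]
A Jordan chain for λ = 5 of length 3:
v_1 = (1, 0, 0, 0)ᵀ
v_2 = (1, 0, -1, 0)ᵀ
v_3 = (0, 1, 0, 0)ᵀ

Let N = A − (5)·I. We want v_3 with N^3 v_3 = 0 but N^2 v_3 ≠ 0; then v_{j-1} := N · v_j for j = 3, …, 2.

Pick v_3 = (0, 1, 0, 0)ᵀ.
Then v_2 = N · v_3 = (1, 0, -1, 0)ᵀ.
Then v_1 = N · v_2 = (1, 0, 0, 0)ᵀ.

Sanity check: (A − (5)·I) v_1 = (0, 0, 0, 0)ᵀ = 0. ✓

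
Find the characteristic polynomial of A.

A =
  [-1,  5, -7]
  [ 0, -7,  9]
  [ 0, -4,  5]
x^3 + 3*x^2 + 3*x + 1

Expanding det(x·I − A) (e.g. by cofactor expansion or by noting that A is similar to its Jordan form J, which has the same characteristic polynomial as A) gives
  χ_A(x) = x^3 + 3*x^2 + 3*x + 1
which factors as (x + 1)^3. The eigenvalues (with algebraic multiplicities) are λ = -1 with multiplicity 3.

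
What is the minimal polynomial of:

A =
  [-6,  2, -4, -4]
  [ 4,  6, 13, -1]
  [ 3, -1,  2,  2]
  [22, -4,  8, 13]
x^4 - 15*x^3 + 75*x^2 - 125*x

The characteristic polynomial is χ_A(x) = x*(x - 5)^3, so the eigenvalues are known. The minimal polynomial is
  m_A(x) = Π_λ (x − λ)^{k_λ}
where k_λ is the size of the *largest* Jordan block for λ (equivalently, the smallest k with (A − λI)^k v = 0 for every generalised eigenvector v of λ).

  λ = 0: largest Jordan block has size 1, contributing (x − 0)
  λ = 5: largest Jordan block has size 3, contributing (x − 5)^3

So m_A(x) = x*(x - 5)^3 = x^4 - 15*x^3 + 75*x^2 - 125*x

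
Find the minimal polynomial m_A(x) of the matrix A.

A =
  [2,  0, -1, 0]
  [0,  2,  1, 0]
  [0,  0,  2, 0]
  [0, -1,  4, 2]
x^3 - 6*x^2 + 12*x - 8

The characteristic polynomial is χ_A(x) = (x - 2)^4, so the eigenvalues are known. The minimal polynomial is
  m_A(x) = Π_λ (x − λ)^{k_λ}
where k_λ is the size of the *largest* Jordan block for λ (equivalently, the smallest k with (A − λI)^k v = 0 for every generalised eigenvector v of λ).

  λ = 2: largest Jordan block has size 3, contributing (x − 2)^3

So m_A(x) = (x - 2)^3 = x^3 - 6*x^2 + 12*x - 8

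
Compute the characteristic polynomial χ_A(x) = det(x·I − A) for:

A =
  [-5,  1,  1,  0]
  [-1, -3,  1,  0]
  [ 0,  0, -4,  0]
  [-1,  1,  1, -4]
x^4 + 16*x^3 + 96*x^2 + 256*x + 256

Expanding det(x·I − A) (e.g. by cofactor expansion or by noting that A is similar to its Jordan form J, which has the same characteristic polynomial as A) gives
  χ_A(x) = x^4 + 16*x^3 + 96*x^2 + 256*x + 256
which factors as (x + 4)^4. The eigenvalues (with algebraic multiplicities) are λ = -4 with multiplicity 4.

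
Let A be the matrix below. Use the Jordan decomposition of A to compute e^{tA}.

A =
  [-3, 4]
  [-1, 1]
e^{tA} =
  [-2*t*exp(-t) + exp(-t), 4*t*exp(-t)]
  [-t*exp(-t), 2*t*exp(-t) + exp(-t)]

Strategy: write A = P · J · P⁻¹ where J is a Jordan canonical form, so e^{tA} = P · e^{tJ} · P⁻¹, and e^{tJ} can be computed block-by-block.

A has Jordan form
J =
  [-1,  1]
  [ 0, -1]
(up to reordering of blocks).

Per-block formulas:
  For a 2×2 Jordan block J_2(-1): exp(t · J_2(-1)) = e^(-1t)·(I + t·N), where N is the 2×2 nilpotent shift.

After assembling e^{tJ} and conjugating by P, we get:

e^{tA} =
  [-2*t*exp(-t) + exp(-t), 4*t*exp(-t)]
  [-t*exp(-t), 2*t*exp(-t) + exp(-t)]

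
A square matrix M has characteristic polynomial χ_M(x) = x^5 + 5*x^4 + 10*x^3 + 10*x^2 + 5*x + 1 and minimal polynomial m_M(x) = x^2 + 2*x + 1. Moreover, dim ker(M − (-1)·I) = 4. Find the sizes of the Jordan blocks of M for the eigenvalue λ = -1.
Block sizes for λ = -1: [2, 1, 1, 1]

Step 1 — from the characteristic polynomial, algebraic multiplicity of λ = -1 is 5. From dim ker(M − (-1)·I) = 4, there are exactly 4 Jordan blocks for λ = -1.
Step 2 — from the minimal polynomial, the factor (x + 1)^2 tells us the largest block for λ = -1 has size 2.
Step 3 — with total size 5, 4 blocks, and largest block 2, the block sizes (in nonincreasing order) are [2, 1, 1, 1].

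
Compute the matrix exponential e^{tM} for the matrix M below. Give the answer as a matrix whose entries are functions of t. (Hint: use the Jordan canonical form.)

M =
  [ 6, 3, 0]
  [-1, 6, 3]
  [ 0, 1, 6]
e^{tM} =
  [-3*t^2*exp(6*t)/2 + exp(6*t), 3*t*exp(6*t), 9*t^2*exp(6*t)/2]
  [-t*exp(6*t), exp(6*t), 3*t*exp(6*t)]
  [-t^2*exp(6*t)/2, t*exp(6*t), 3*t^2*exp(6*t)/2 + exp(6*t)]

Strategy: write M = P · J · P⁻¹ where J is a Jordan canonical form, so e^{tM} = P · e^{tJ} · P⁻¹, and e^{tJ} can be computed block-by-block.

M has Jordan form
J =
  [6, 1, 0]
  [0, 6, 1]
  [0, 0, 6]
(up to reordering of blocks).

Per-block formulas:
  For a 3×3 Jordan block J_3(6): exp(t · J_3(6)) = e^(6t)·(I + t·N + (t^2/2)·N^2), where N is the 3×3 nilpotent shift.

After assembling e^{tJ} and conjugating by P, we get:

e^{tM} =
  [-3*t^2*exp(6*t)/2 + exp(6*t), 3*t*exp(6*t), 9*t^2*exp(6*t)/2]
  [-t*exp(6*t), exp(6*t), 3*t*exp(6*t)]
  [-t^2*exp(6*t)/2, t*exp(6*t), 3*t^2*exp(6*t)/2 + exp(6*t)]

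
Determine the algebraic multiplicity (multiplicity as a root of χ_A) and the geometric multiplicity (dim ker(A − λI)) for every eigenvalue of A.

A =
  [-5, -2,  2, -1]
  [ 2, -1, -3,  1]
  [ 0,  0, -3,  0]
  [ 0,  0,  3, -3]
λ = -3: alg = 4, geom = 2

Step 1 — factor the characteristic polynomial to read off the algebraic multiplicities:
  χ_A(x) = (x + 3)^4

Step 2 — compute geometric multiplicities via the rank-nullity identity g(λ) = n − rank(A − λI):
  rank(A − (-3)·I) = 2, so dim ker(A − (-3)·I) = n − 2 = 2

Summary:
  λ = -3: algebraic multiplicity = 4, geometric multiplicity = 2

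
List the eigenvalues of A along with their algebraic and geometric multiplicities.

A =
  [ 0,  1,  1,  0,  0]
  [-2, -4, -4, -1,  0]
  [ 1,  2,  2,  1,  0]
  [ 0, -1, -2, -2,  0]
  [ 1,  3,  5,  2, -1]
λ = -1: alg = 5, geom = 3

Step 1 — factor the characteristic polynomial to read off the algebraic multiplicities:
  χ_A(x) = (x + 1)^5

Step 2 — compute geometric multiplicities via the rank-nullity identity g(λ) = n − rank(A − λI):
  rank(A − (-1)·I) = 2, so dim ker(A − (-1)·I) = n − 2 = 3

Summary:
  λ = -1: algebraic multiplicity = 5, geometric multiplicity = 3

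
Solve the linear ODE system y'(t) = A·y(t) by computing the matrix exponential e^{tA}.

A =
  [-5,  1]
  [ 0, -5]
e^{tA} =
  [exp(-5*t), t*exp(-5*t)]
  [0, exp(-5*t)]

Strategy: write A = P · J · P⁻¹ where J is a Jordan canonical form, so e^{tA} = P · e^{tJ} · P⁻¹, and e^{tJ} can be computed block-by-block.

A has Jordan form
J =
  [-5,  1]
  [ 0, -5]
(up to reordering of blocks).

Per-block formulas:
  For a 2×2 Jordan block J_2(-5): exp(t · J_2(-5)) = e^(-5t)·(I + t·N), where N is the 2×2 nilpotent shift.

After assembling e^{tJ} and conjugating by P, we get:

e^{tA} =
  [exp(-5*t), t*exp(-5*t)]
  [0, exp(-5*t)]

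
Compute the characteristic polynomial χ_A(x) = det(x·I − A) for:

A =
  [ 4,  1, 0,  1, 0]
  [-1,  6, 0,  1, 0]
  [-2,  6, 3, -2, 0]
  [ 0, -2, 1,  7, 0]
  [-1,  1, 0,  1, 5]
x^5 - 25*x^4 + 250*x^3 - 1250*x^2 + 3125*x - 3125

Expanding det(x·I − A) (e.g. by cofactor expansion or by noting that A is similar to its Jordan form J, which has the same characteristic polynomial as A) gives
  χ_A(x) = x^5 - 25*x^4 + 250*x^3 - 1250*x^2 + 3125*x - 3125
which factors as (x - 5)^5. The eigenvalues (with algebraic multiplicities) are λ = 5 with multiplicity 5.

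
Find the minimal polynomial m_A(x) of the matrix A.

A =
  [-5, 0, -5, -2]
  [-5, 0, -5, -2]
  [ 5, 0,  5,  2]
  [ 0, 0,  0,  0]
x^2

The characteristic polynomial is χ_A(x) = x^4, so the eigenvalues are known. The minimal polynomial is
  m_A(x) = Π_λ (x − λ)^{k_λ}
where k_λ is the size of the *largest* Jordan block for λ (equivalently, the smallest k with (A − λI)^k v = 0 for every generalised eigenvector v of λ).

  λ = 0: largest Jordan block has size 2, contributing (x − 0)^2

So m_A(x) = x^2 = x^2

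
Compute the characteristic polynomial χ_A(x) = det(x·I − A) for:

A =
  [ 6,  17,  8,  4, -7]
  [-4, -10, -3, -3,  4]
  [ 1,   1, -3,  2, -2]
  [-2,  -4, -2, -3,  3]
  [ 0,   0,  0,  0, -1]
x^5 + 11*x^4 + 46*x^3 + 90*x^2 + 81*x + 27

Expanding det(x·I − A) (e.g. by cofactor expansion or by noting that A is similar to its Jordan form J, which has the same characteristic polynomial as A) gives
  χ_A(x) = x^5 + 11*x^4 + 46*x^3 + 90*x^2 + 81*x + 27
which factors as (x + 1)^2*(x + 3)^3. The eigenvalues (with algebraic multiplicities) are λ = -3 with multiplicity 3, λ = -1 with multiplicity 2.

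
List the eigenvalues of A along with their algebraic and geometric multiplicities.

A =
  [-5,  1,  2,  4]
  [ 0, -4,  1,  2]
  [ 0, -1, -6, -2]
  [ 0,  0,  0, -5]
λ = -5: alg = 4, geom = 2

Step 1 — factor the characteristic polynomial to read off the algebraic multiplicities:
  χ_A(x) = (x + 5)^4

Step 2 — compute geometric multiplicities via the rank-nullity identity g(λ) = n − rank(A − λI):
  rank(A − (-5)·I) = 2, so dim ker(A − (-5)·I) = n − 2 = 2

Summary:
  λ = -5: algebraic multiplicity = 4, geometric multiplicity = 2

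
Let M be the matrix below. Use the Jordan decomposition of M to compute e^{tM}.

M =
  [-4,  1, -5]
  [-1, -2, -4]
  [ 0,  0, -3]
e^{tM} =
  [-t*exp(-3*t) + exp(-3*t), t*exp(-3*t), t^2*exp(-3*t)/2 - 5*t*exp(-3*t)]
  [-t*exp(-3*t), t*exp(-3*t) + exp(-3*t), t^2*exp(-3*t)/2 - 4*t*exp(-3*t)]
  [0, 0, exp(-3*t)]

Strategy: write M = P · J · P⁻¹ where J is a Jordan canonical form, so e^{tM} = P · e^{tJ} · P⁻¹, and e^{tJ} can be computed block-by-block.

M has Jordan form
J =
  [-3,  1,  0]
  [ 0, -3,  1]
  [ 0,  0, -3]
(up to reordering of blocks).

Per-block formulas:
  For a 3×3 Jordan block J_3(-3): exp(t · J_3(-3)) = e^(-3t)·(I + t·N + (t^2/2)·N^2), where N is the 3×3 nilpotent shift.

After assembling e^{tJ} and conjugating by P, we get:

e^{tM} =
  [-t*exp(-3*t) + exp(-3*t), t*exp(-3*t), t^2*exp(-3*t)/2 - 5*t*exp(-3*t)]
  [-t*exp(-3*t), t*exp(-3*t) + exp(-3*t), t^2*exp(-3*t)/2 - 4*t*exp(-3*t)]
  [0, 0, exp(-3*t)]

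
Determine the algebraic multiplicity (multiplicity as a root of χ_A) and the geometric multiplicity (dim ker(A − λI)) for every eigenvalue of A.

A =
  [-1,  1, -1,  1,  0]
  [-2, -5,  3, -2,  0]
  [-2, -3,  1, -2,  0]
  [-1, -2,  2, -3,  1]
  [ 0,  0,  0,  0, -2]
λ = -2: alg = 5, geom = 2

Step 1 — factor the characteristic polynomial to read off the algebraic multiplicities:
  χ_A(x) = (x + 2)^5

Step 2 — compute geometric multiplicities via the rank-nullity identity g(λ) = n − rank(A − λI):
  rank(A − (-2)·I) = 3, so dim ker(A − (-2)·I) = n − 3 = 2

Summary:
  λ = -2: algebraic multiplicity = 5, geometric multiplicity = 2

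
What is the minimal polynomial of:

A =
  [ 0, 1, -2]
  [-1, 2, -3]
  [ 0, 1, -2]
x^3

The characteristic polynomial is χ_A(x) = x^3, so the eigenvalues are known. The minimal polynomial is
  m_A(x) = Π_λ (x − λ)^{k_λ}
where k_λ is the size of the *largest* Jordan block for λ (equivalently, the smallest k with (A − λI)^k v = 0 for every generalised eigenvector v of λ).

  λ = 0: largest Jordan block has size 3, contributing (x − 0)^3

So m_A(x) = x^3 = x^3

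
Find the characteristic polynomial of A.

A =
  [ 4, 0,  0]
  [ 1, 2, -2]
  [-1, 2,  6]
x^3 - 12*x^2 + 48*x - 64

Expanding det(x·I − A) (e.g. by cofactor expansion or by noting that A is similar to its Jordan form J, which has the same characteristic polynomial as A) gives
  χ_A(x) = x^3 - 12*x^2 + 48*x - 64
which factors as (x - 4)^3. The eigenvalues (with algebraic multiplicities) are λ = 4 with multiplicity 3.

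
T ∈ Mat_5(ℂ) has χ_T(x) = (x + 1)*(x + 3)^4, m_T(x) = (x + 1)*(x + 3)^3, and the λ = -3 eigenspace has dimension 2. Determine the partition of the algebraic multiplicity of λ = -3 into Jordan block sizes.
Block sizes for λ = -3: [3, 1]

Step 1 — from the characteristic polynomial, algebraic multiplicity of λ = -3 is 4. From dim ker(T − (-3)·I) = 2, there are exactly 2 Jordan blocks for λ = -3.
Step 2 — from the minimal polynomial, the factor (x + 3)^3 tells us the largest block for λ = -3 has size 3.
Step 3 — with total size 4, 2 blocks, and largest block 3, the block sizes (in nonincreasing order) are [3, 1].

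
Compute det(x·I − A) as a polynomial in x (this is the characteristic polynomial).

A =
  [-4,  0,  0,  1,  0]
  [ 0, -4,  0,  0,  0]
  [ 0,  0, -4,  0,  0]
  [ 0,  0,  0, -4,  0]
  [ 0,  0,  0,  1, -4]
x^5 + 20*x^4 + 160*x^3 + 640*x^2 + 1280*x + 1024

Expanding det(x·I − A) (e.g. by cofactor expansion or by noting that A is similar to its Jordan form J, which has the same characteristic polynomial as A) gives
  χ_A(x) = x^5 + 20*x^4 + 160*x^3 + 640*x^2 + 1280*x + 1024
which factors as (x + 4)^5. The eigenvalues (with algebraic multiplicities) are λ = -4 with multiplicity 5.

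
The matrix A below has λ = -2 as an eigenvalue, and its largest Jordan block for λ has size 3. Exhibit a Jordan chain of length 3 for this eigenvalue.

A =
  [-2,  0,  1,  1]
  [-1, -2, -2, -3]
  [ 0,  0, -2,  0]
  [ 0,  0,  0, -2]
A Jordan chain for λ = -2 of length 3:
v_1 = (0, -1, 0, 0)ᵀ
v_2 = (1, -2, 0, 0)ᵀ
v_3 = (0, 0, 1, 0)ᵀ

Let N = A − (-2)·I. We want v_3 with N^3 v_3 = 0 but N^2 v_3 ≠ 0; then v_{j-1} := N · v_j for j = 3, …, 2.

Pick v_3 = (0, 0, 1, 0)ᵀ.
Then v_2 = N · v_3 = (1, -2, 0, 0)ᵀ.
Then v_1 = N · v_2 = (0, -1, 0, 0)ᵀ.

Sanity check: (A − (-2)·I) v_1 = (0, 0, 0, 0)ᵀ = 0. ✓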